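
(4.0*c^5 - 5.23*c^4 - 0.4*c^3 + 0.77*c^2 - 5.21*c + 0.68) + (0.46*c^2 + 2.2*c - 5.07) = 4.0*c^5 - 5.23*c^4 - 0.4*c^3 + 1.23*c^2 - 3.01*c - 4.39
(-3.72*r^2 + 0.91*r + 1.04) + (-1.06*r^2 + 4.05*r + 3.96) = -4.78*r^2 + 4.96*r + 5.0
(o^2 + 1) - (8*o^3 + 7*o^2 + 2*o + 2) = -8*o^3 - 6*o^2 - 2*o - 1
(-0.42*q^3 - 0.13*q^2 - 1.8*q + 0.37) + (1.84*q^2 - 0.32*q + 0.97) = -0.42*q^3 + 1.71*q^2 - 2.12*q + 1.34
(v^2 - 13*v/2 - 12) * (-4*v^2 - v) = -4*v^4 + 25*v^3 + 109*v^2/2 + 12*v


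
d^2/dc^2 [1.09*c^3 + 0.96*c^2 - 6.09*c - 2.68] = 6.54*c + 1.92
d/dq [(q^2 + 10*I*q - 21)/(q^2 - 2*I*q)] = 6*(-2*I*q^2 + 7*q - 7*I)/(q^2*(q^2 - 4*I*q - 4))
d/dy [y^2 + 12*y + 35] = 2*y + 12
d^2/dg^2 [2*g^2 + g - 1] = 4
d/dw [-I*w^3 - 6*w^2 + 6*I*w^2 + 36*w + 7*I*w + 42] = -3*I*w^2 + 12*w*(-1 + I) + 36 + 7*I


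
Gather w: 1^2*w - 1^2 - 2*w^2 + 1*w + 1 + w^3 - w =w^3 - 2*w^2 + w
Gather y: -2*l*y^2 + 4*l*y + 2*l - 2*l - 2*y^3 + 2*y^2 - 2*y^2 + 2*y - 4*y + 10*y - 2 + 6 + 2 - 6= -2*l*y^2 - 2*y^3 + y*(4*l + 8)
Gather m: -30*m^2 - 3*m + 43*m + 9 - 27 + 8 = -30*m^2 + 40*m - 10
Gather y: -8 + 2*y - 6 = 2*y - 14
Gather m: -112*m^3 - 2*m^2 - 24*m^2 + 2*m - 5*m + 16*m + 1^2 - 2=-112*m^3 - 26*m^2 + 13*m - 1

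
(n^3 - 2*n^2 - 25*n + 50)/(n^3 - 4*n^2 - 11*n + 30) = (n + 5)/(n + 3)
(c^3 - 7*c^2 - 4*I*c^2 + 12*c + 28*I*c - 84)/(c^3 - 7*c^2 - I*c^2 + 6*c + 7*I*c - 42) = (c - 6*I)/(c - 3*I)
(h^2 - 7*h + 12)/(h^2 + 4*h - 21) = (h - 4)/(h + 7)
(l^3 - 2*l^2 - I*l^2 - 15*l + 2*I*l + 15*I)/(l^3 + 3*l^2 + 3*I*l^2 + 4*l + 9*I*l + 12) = (l - 5)/(l + 4*I)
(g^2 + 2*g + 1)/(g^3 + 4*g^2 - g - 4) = (g + 1)/(g^2 + 3*g - 4)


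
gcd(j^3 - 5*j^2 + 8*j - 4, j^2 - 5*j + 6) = j - 2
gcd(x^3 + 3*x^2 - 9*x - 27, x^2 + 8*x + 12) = 1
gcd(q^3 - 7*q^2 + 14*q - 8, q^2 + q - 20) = q - 4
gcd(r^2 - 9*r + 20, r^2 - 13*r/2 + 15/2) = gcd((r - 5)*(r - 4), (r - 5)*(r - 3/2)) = r - 5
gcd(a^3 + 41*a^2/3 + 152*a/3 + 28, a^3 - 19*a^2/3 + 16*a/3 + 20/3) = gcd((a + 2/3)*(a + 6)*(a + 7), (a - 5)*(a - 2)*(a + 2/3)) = a + 2/3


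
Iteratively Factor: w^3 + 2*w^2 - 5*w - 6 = (w - 2)*(w^2 + 4*w + 3) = (w - 2)*(w + 1)*(w + 3)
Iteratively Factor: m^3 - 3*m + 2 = (m - 1)*(m^2 + m - 2) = (m - 1)^2*(m + 2)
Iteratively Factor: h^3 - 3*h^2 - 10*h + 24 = (h - 4)*(h^2 + h - 6) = (h - 4)*(h + 3)*(h - 2)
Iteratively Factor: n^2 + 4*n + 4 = (n + 2)*(n + 2)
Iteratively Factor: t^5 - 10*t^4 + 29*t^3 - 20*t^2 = (t - 1)*(t^4 - 9*t^3 + 20*t^2) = (t - 5)*(t - 1)*(t^3 - 4*t^2) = t*(t - 5)*(t - 1)*(t^2 - 4*t) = t^2*(t - 5)*(t - 1)*(t - 4)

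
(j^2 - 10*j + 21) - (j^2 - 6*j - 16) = 37 - 4*j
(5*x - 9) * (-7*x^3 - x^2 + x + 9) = -35*x^4 + 58*x^3 + 14*x^2 + 36*x - 81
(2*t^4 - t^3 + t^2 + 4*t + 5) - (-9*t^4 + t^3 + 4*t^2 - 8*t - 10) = 11*t^4 - 2*t^3 - 3*t^2 + 12*t + 15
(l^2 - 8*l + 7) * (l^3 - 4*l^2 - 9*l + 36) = l^5 - 12*l^4 + 30*l^3 + 80*l^2 - 351*l + 252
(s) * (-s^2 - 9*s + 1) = -s^3 - 9*s^2 + s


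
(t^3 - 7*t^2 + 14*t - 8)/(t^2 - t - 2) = (t^2 - 5*t + 4)/(t + 1)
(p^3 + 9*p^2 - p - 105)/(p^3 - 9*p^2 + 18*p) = (p^2 + 12*p + 35)/(p*(p - 6))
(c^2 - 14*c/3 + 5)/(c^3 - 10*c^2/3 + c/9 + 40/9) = 3*(c - 3)/(3*c^2 - 5*c - 8)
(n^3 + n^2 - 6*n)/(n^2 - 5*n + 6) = n*(n + 3)/(n - 3)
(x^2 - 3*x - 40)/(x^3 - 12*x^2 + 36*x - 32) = (x + 5)/(x^2 - 4*x + 4)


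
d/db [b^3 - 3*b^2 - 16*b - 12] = 3*b^2 - 6*b - 16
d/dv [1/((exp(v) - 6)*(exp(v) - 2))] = 2*(4 - exp(v))*exp(v)/(exp(4*v) - 16*exp(3*v) + 88*exp(2*v) - 192*exp(v) + 144)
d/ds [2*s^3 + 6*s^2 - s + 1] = 6*s^2 + 12*s - 1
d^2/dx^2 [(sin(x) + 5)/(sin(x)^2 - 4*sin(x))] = (-9*sin(x)^2 - 24*sin(x) - 50/sin(x) - 137/(2*sin(x)^2) - 18*sin(3*x)/sin(x)^3 + sin(5*x)/(2*sin(x)^3) + 160/sin(x)^3)/(sin(x) - 4)^3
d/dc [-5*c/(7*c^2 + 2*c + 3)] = 5*(7*c^2 - 3)/(49*c^4 + 28*c^3 + 46*c^2 + 12*c + 9)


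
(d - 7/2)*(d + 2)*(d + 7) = d^3 + 11*d^2/2 - 35*d/2 - 49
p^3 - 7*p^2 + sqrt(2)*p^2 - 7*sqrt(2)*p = p*(p - 7)*(p + sqrt(2))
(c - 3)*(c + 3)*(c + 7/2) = c^3 + 7*c^2/2 - 9*c - 63/2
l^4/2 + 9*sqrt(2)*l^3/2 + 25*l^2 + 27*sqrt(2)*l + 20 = (l/2 + sqrt(2))*(l + sqrt(2))^2*(l + 5*sqrt(2))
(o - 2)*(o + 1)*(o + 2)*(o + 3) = o^4 + 4*o^3 - o^2 - 16*o - 12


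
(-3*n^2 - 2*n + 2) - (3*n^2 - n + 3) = -6*n^2 - n - 1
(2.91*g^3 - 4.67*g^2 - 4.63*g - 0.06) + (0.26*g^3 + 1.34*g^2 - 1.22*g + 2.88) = 3.17*g^3 - 3.33*g^2 - 5.85*g + 2.82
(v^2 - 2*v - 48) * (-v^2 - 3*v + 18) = -v^4 - v^3 + 72*v^2 + 108*v - 864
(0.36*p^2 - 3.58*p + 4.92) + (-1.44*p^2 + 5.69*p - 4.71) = -1.08*p^2 + 2.11*p + 0.21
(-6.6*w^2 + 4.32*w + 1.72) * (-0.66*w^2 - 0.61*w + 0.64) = 4.356*w^4 + 1.1748*w^3 - 7.9944*w^2 + 1.7156*w + 1.1008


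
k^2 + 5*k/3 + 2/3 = (k + 2/3)*(k + 1)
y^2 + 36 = (y - 6*I)*(y + 6*I)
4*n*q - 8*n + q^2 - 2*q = (4*n + q)*(q - 2)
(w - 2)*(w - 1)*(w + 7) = w^3 + 4*w^2 - 19*w + 14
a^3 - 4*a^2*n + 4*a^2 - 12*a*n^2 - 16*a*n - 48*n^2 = (a + 4)*(a - 6*n)*(a + 2*n)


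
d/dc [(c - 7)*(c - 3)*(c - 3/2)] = 3*c^2 - 23*c + 36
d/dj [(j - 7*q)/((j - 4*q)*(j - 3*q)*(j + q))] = (-2*j^3 + 27*j^2*q - 84*j*q^2 + 47*q^3)/(j^6 - 12*j^5*q + 46*j^4*q^2 - 36*j^3*q^3 - 119*j^2*q^4 + 120*j*q^5 + 144*q^6)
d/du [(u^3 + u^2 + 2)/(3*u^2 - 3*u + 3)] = (u*(3*u + 2)*(u^2 - u + 1) - (2*u - 1)*(u^3 + u^2 + 2))/(3*(u^2 - u + 1)^2)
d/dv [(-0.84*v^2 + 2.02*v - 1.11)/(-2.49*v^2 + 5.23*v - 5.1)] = (0.6366*v^2 + 3.0402*v - 4.4967)/(6.2001*v^4 - 26.0454*v^3 + 52.7509*v^2 - 53.346*v + 26.01)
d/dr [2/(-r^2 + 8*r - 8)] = 4*(r - 4)/(r^2 - 8*r + 8)^2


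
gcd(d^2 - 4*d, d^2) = d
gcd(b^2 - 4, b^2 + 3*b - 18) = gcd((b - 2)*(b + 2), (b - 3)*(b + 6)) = 1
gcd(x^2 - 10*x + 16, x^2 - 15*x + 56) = x - 8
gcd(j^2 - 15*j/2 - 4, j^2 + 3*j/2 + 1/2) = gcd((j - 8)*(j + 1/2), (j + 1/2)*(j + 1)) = j + 1/2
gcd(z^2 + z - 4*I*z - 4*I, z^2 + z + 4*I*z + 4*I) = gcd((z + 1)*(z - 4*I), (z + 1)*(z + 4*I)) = z + 1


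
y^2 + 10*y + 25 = (y + 5)^2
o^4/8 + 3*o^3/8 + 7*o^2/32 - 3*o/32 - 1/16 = (o/4 + 1/2)*(o/2 + 1/4)*(o - 1/2)*(o + 1)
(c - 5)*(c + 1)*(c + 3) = c^3 - c^2 - 17*c - 15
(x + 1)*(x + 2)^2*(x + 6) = x^4 + 11*x^3 + 38*x^2 + 52*x + 24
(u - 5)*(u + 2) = u^2 - 3*u - 10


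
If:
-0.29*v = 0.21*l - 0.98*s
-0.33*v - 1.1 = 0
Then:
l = 4.66666666666667*s + 4.6031746031746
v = -3.33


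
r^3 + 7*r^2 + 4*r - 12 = (r - 1)*(r + 2)*(r + 6)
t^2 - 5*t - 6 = (t - 6)*(t + 1)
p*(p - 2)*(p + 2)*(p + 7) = p^4 + 7*p^3 - 4*p^2 - 28*p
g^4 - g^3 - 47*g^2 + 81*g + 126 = (g - 6)*(g - 3)*(g + 1)*(g + 7)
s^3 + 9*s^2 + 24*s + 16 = (s + 1)*(s + 4)^2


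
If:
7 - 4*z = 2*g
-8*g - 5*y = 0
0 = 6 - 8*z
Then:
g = 2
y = -16/5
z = 3/4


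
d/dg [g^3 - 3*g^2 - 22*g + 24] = 3*g^2 - 6*g - 22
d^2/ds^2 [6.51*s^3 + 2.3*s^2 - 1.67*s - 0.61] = 39.06*s + 4.6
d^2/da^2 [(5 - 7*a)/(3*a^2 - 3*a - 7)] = 18*((2*a - 1)^2*(7*a - 5) + (7*a - 4)*(-3*a^2 + 3*a + 7))/(-3*a^2 + 3*a + 7)^3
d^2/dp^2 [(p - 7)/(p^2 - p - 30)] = 2*((8 - 3*p)*(-p^2 + p + 30) - (p - 7)*(2*p - 1)^2)/(-p^2 + p + 30)^3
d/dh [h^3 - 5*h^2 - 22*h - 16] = 3*h^2 - 10*h - 22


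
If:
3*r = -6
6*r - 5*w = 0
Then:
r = -2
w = -12/5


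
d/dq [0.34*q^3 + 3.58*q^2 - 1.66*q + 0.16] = 1.02*q^2 + 7.16*q - 1.66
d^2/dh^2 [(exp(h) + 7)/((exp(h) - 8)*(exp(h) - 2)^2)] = (4*exp(4*h) + 43*exp(3*h) - 768*exp(2*h) + 2140*exp(h) + 2272)*exp(h)/(exp(7*h) - 32*exp(6*h) + 408*exp(5*h) - 2656*exp(4*h) + 9488*exp(3*h) - 18816*exp(2*h) + 19456*exp(h) - 8192)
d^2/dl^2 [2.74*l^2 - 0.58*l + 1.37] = 5.48000000000000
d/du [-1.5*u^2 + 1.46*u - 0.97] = 1.46 - 3.0*u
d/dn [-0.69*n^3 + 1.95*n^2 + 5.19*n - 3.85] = -2.07*n^2 + 3.9*n + 5.19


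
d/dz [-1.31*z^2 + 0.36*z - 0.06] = 0.36 - 2.62*z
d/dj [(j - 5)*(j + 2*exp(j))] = j + (j - 5)*(2*exp(j) + 1) + 2*exp(j)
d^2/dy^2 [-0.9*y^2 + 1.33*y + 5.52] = -1.80000000000000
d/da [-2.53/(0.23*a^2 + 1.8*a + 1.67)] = (1.1638*a + 4.554)/(0.23*a^2 + 1.8*a + 1.67)^2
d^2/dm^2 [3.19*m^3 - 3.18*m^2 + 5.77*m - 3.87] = 19.14*m - 6.36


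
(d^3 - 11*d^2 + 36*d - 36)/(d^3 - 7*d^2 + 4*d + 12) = (d - 3)/(d + 1)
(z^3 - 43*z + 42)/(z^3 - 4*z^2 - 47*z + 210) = (z - 1)/(z - 5)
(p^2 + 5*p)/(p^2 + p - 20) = p/(p - 4)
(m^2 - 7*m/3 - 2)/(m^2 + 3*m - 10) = (m^2 - 7*m/3 - 2)/(m^2 + 3*m - 10)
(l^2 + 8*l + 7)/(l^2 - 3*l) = (l^2 + 8*l + 7)/(l*(l - 3))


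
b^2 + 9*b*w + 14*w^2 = (b + 2*w)*(b + 7*w)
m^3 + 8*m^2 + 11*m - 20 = (m - 1)*(m + 4)*(m + 5)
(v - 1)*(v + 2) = v^2 + v - 2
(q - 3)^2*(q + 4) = q^3 - 2*q^2 - 15*q + 36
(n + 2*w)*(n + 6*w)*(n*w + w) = n^3*w + 8*n^2*w^2 + n^2*w + 12*n*w^3 + 8*n*w^2 + 12*w^3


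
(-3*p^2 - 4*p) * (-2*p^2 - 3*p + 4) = 6*p^4 + 17*p^3 - 16*p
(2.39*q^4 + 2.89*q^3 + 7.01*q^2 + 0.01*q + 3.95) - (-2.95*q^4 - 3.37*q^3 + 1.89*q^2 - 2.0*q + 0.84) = 5.34*q^4 + 6.26*q^3 + 5.12*q^2 + 2.01*q + 3.11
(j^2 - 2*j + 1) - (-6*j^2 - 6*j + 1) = 7*j^2 + 4*j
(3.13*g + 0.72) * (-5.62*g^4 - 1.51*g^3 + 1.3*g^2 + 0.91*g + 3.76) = -17.5906*g^5 - 8.7727*g^4 + 2.9818*g^3 + 3.7843*g^2 + 12.424*g + 2.7072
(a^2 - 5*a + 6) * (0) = 0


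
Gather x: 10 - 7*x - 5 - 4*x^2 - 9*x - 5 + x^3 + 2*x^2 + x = x^3 - 2*x^2 - 15*x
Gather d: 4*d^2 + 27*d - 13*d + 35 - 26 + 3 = 4*d^2 + 14*d + 12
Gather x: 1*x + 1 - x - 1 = 0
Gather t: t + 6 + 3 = t + 9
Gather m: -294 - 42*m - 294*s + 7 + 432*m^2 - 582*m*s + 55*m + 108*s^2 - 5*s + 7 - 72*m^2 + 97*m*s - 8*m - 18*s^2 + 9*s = 360*m^2 + m*(5 - 485*s) + 90*s^2 - 290*s - 280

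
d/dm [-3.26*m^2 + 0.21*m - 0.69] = 0.21 - 6.52*m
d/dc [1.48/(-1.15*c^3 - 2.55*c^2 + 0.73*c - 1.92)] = (5.106*c^2 + 7.548*c - 1.0804)/(1.15*c^3 + 2.55*c^2 - 0.73*c + 1.92)^2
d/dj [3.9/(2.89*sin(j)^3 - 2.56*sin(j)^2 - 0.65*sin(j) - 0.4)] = (-33.813*sin(j)^2 + 19.968*sin(j) + 2.535)*cos(j)/(-2.89*sin(j)^3 + 2.56*sin(j)^2 + 0.65*sin(j) + 0.4)^2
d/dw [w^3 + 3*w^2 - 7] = 3*w*(w + 2)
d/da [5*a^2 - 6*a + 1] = 10*a - 6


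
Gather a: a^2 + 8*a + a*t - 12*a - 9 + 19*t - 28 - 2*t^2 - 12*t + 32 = a^2 + a*(t - 4) - 2*t^2 + 7*t - 5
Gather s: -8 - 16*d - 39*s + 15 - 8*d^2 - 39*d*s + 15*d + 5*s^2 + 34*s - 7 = -8*d^2 - d + 5*s^2 + s*(-39*d - 5)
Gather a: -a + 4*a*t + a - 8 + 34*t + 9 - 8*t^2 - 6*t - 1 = 4*a*t - 8*t^2 + 28*t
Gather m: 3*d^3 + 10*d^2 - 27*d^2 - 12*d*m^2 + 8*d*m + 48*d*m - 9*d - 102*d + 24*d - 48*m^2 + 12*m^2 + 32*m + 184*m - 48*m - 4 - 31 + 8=3*d^3 - 17*d^2 - 87*d + m^2*(-12*d - 36) + m*(56*d + 168) - 27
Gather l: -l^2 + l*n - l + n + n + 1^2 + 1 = -l^2 + l*(n - 1) + 2*n + 2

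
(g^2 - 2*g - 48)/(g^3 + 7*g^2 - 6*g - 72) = (g - 8)/(g^2 + g - 12)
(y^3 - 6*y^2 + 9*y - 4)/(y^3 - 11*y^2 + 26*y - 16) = (y^2 - 5*y + 4)/(y^2 - 10*y + 16)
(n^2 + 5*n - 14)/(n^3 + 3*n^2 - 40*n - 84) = (n - 2)/(n^2 - 4*n - 12)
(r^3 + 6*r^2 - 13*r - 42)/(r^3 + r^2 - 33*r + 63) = (r + 2)/(r - 3)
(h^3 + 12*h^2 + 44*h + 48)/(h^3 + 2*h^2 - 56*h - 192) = (h + 2)/(h - 8)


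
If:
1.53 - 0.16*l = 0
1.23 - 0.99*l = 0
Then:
No Solution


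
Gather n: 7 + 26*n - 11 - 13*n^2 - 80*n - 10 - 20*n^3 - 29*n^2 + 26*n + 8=-20*n^3 - 42*n^2 - 28*n - 6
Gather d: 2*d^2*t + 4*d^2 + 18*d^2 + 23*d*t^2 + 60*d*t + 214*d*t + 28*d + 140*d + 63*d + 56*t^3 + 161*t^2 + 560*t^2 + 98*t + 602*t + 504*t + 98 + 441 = d^2*(2*t + 22) + d*(23*t^2 + 274*t + 231) + 56*t^3 + 721*t^2 + 1204*t + 539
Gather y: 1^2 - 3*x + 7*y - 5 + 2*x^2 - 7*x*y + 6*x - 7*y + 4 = 2*x^2 - 7*x*y + 3*x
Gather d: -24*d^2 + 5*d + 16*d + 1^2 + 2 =-24*d^2 + 21*d + 3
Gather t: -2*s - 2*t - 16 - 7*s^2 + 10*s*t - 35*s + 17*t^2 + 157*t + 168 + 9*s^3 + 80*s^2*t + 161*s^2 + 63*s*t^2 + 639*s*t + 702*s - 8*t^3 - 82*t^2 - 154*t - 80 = 9*s^3 + 154*s^2 + 665*s - 8*t^3 + t^2*(63*s - 65) + t*(80*s^2 + 649*s + 1) + 72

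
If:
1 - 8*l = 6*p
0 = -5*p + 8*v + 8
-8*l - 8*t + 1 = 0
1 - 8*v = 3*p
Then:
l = -23/32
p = 9/8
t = 27/32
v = -19/64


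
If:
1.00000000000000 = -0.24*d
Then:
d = -4.17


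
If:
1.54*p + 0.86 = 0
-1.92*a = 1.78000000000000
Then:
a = -0.93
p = -0.56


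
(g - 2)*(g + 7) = g^2 + 5*g - 14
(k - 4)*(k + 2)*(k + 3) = k^3 + k^2 - 14*k - 24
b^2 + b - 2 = (b - 1)*(b + 2)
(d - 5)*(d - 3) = d^2 - 8*d + 15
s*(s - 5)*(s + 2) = s^3 - 3*s^2 - 10*s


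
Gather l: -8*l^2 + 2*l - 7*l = -8*l^2 - 5*l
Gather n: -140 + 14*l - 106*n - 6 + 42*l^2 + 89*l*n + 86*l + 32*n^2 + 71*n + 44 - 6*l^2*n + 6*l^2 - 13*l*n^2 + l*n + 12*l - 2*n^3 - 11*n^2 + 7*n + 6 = 48*l^2 + 112*l - 2*n^3 + n^2*(21 - 13*l) + n*(-6*l^2 + 90*l - 28) - 96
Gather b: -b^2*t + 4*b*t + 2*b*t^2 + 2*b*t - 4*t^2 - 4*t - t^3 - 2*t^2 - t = -b^2*t + b*(2*t^2 + 6*t) - t^3 - 6*t^2 - 5*t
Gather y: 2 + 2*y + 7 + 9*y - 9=11*y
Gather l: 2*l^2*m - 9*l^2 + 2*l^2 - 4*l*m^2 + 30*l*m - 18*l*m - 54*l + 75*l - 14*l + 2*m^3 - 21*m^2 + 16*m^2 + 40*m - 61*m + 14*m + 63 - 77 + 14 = l^2*(2*m - 7) + l*(-4*m^2 + 12*m + 7) + 2*m^3 - 5*m^2 - 7*m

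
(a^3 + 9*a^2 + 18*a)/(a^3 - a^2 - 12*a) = (a + 6)/(a - 4)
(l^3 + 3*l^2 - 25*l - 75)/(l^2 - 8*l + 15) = (l^2 + 8*l + 15)/(l - 3)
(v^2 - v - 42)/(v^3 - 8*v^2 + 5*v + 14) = (v + 6)/(v^2 - v - 2)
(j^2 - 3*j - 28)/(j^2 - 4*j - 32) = (j - 7)/(j - 8)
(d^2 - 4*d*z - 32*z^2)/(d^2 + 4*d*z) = (d - 8*z)/d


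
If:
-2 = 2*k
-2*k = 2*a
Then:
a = 1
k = -1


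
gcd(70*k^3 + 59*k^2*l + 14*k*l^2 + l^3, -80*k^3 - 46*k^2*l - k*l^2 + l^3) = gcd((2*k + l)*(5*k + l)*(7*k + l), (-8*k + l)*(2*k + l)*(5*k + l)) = 10*k^2 + 7*k*l + l^2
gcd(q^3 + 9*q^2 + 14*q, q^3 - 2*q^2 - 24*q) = q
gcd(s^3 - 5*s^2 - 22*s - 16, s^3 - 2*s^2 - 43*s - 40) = s^2 - 7*s - 8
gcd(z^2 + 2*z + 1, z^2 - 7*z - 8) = z + 1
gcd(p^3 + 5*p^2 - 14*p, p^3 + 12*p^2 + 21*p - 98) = p^2 + 5*p - 14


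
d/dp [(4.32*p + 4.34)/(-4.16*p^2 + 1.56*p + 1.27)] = (17.9712*p^2 + 36.1088*p - 1.284)/(17.3056*p^4 - 12.9792*p^3 - 8.1328*p^2 + 3.9624*p + 1.6129)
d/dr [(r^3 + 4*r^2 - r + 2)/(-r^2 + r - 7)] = (-r^4 + 2*r^3 - 18*r^2 - 52*r + 5)/(r^4 - 2*r^3 + 15*r^2 - 14*r + 49)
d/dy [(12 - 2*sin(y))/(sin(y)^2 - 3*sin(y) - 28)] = 2*(sin(y)^2 - 12*sin(y) + 46)*cos(y)/((sin(y) - 7)^2*(sin(y) + 4)^2)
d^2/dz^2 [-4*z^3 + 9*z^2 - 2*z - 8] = 18 - 24*z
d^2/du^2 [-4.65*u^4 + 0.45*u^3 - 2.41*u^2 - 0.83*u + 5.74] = -55.8*u^2 + 2.7*u - 4.82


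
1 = 1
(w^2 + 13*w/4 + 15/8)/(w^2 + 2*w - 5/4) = (4*w + 3)/(2*(2*w - 1))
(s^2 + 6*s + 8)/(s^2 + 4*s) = (s + 2)/s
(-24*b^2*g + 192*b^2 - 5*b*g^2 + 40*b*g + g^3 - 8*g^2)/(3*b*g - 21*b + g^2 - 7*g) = (-8*b*g + 64*b + g^2 - 8*g)/(g - 7)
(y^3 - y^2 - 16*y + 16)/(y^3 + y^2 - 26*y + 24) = (y + 4)/(y + 6)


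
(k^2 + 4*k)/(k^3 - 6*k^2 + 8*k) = (k + 4)/(k^2 - 6*k + 8)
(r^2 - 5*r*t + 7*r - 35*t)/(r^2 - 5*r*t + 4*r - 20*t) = (r + 7)/(r + 4)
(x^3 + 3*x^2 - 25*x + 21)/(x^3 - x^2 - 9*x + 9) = (x + 7)/(x + 3)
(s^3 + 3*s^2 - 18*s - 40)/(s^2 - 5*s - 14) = (s^2 + s - 20)/(s - 7)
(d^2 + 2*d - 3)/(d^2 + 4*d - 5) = (d + 3)/(d + 5)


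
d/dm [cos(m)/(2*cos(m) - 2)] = sin(m)/(2*(cos(m) - 1)^2)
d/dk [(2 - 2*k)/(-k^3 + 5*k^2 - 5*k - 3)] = 4*(-k^3 + 4*k^2 - 5*k + 4)/(k^6 - 10*k^5 + 35*k^4 - 44*k^3 - 5*k^2 + 30*k + 9)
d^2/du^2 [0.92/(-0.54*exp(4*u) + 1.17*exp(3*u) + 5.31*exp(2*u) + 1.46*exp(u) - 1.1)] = (0.92*(-4.32*exp(3*u) + 7.02*exp(2*u) + 21.24*exp(u) + 2.92)*(-2.16*exp(3*u) + 3.51*exp(2*u) + 10.62*exp(u) + 1.46)*exp(u) + (7.9488*exp(3*u) - 9.6876*exp(2*u) - 19.5408*exp(u) - 1.3432)*(-0.54*exp(4*u) + 1.17*exp(3*u) + 5.31*exp(2*u) + 1.46*exp(u) - 1.1))*exp(u)/(-0.54*exp(4*u) + 1.17*exp(3*u) + 5.31*exp(2*u) + 1.46*exp(u) - 1.1)^3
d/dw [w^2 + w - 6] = 2*w + 1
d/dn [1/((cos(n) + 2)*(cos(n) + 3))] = (2*cos(n) + 5)*sin(n)/((cos(n) + 2)^2*(cos(n) + 3)^2)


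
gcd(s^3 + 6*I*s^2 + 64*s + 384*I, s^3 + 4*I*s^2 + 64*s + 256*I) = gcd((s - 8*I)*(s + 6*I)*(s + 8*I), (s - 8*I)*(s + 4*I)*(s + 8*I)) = s^2 + 64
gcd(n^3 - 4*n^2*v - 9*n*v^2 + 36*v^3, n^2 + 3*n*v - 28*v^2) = -n + 4*v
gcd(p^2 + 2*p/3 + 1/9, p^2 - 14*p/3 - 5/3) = p + 1/3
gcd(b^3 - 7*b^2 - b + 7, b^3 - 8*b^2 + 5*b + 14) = b^2 - 6*b - 7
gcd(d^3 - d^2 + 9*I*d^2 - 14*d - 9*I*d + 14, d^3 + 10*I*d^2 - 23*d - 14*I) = d^2 + 9*I*d - 14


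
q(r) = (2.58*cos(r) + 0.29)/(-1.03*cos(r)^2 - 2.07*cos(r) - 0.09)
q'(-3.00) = 0.37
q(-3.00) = -2.38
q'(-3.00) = 0.37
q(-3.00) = -2.38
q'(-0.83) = 0.38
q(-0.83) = -1.04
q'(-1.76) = 4.97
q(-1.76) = -0.74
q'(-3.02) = 0.32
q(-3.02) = -2.39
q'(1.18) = -0.86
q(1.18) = -1.24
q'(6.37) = -0.03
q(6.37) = -0.90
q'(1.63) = -409.56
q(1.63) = 4.76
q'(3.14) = -0.00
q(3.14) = -2.41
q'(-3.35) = -0.53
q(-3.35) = -2.35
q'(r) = (-2.06*sin(r)*cos(r) - 2.07*sin(r))*(2.58*cos(r) + 0.29)/(-1.03*cos(r)^2 - 2.07*cos(r) - 0.09)^2 - 2.58*sin(r)/(-1.03*cos(r)^2 - 2.07*cos(r) - 0.09) = (2.6574*sin(r)^2 - 0.5974*cos(r) - 3.0255)*sin(r)/(1.03*cos(r)^2 + 2.07*cos(r) + 0.09)^2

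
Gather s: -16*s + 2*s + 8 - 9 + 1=-14*s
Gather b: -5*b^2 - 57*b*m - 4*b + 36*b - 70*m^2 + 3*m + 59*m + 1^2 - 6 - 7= -5*b^2 + b*(32 - 57*m) - 70*m^2 + 62*m - 12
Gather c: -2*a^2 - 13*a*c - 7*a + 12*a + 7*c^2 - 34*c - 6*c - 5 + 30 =-2*a^2 + 5*a + 7*c^2 + c*(-13*a - 40) + 25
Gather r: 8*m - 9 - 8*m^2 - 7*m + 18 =-8*m^2 + m + 9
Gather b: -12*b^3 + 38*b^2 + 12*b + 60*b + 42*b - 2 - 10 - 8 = -12*b^3 + 38*b^2 + 114*b - 20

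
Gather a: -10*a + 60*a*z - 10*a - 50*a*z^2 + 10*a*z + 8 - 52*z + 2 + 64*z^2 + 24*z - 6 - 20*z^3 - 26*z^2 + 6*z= a*(-50*z^2 + 70*z - 20) - 20*z^3 + 38*z^2 - 22*z + 4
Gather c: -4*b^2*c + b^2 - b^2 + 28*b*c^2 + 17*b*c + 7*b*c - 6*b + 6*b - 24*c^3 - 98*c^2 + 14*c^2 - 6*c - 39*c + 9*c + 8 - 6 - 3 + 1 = -24*c^3 + c^2*(28*b - 84) + c*(-4*b^2 + 24*b - 36)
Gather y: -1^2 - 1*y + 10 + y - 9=0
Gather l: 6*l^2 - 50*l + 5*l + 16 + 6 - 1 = 6*l^2 - 45*l + 21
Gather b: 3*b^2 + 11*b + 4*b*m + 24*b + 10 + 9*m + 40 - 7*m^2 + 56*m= 3*b^2 + b*(4*m + 35) - 7*m^2 + 65*m + 50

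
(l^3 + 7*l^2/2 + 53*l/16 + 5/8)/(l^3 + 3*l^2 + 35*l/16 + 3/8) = (4*l + 5)/(4*l + 3)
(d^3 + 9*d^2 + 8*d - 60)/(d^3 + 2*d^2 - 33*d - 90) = (d^2 + 4*d - 12)/(d^2 - 3*d - 18)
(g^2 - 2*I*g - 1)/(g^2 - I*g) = (g - I)/g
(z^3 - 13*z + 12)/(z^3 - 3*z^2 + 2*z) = (z^2 + z - 12)/(z*(z - 2))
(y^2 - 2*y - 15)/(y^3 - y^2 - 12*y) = (y - 5)/(y*(y - 4))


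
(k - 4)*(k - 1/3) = k^2 - 13*k/3 + 4/3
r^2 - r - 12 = (r - 4)*(r + 3)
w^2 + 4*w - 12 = (w - 2)*(w + 6)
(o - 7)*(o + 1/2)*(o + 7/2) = o^3 - 3*o^2 - 105*o/4 - 49/4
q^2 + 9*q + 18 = (q + 3)*(q + 6)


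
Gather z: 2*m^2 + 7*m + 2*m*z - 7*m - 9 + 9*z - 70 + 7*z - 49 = 2*m^2 + z*(2*m + 16) - 128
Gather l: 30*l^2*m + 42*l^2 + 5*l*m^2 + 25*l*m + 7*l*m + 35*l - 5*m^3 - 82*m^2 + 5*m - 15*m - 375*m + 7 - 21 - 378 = l^2*(30*m + 42) + l*(5*m^2 + 32*m + 35) - 5*m^3 - 82*m^2 - 385*m - 392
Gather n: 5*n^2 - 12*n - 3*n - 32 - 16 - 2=5*n^2 - 15*n - 50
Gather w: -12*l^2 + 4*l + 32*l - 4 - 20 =-12*l^2 + 36*l - 24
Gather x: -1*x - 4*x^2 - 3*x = -4*x^2 - 4*x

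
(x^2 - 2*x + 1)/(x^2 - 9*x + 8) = (x - 1)/(x - 8)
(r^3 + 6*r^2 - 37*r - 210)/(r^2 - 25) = (r^2 + r - 42)/(r - 5)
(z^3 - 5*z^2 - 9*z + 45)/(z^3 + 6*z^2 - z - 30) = (z^2 - 8*z + 15)/(z^2 + 3*z - 10)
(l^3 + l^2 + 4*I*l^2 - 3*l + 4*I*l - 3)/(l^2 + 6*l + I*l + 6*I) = (l^2 + l*(1 + 3*I) + 3*I)/(l + 6)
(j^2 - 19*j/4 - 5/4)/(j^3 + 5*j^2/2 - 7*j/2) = (4*j^2 - 19*j - 5)/(2*j*(2*j^2 + 5*j - 7))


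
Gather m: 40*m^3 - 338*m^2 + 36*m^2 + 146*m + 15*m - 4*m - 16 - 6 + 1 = 40*m^3 - 302*m^2 + 157*m - 21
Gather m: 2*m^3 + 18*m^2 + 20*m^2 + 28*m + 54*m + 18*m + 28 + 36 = 2*m^3 + 38*m^2 + 100*m + 64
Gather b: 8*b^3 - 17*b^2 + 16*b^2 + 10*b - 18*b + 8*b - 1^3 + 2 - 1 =8*b^3 - b^2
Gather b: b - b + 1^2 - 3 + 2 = 0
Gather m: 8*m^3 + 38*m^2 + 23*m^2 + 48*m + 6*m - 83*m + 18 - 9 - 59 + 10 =8*m^3 + 61*m^2 - 29*m - 40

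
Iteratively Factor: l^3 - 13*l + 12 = (l + 4)*(l^2 - 4*l + 3) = (l - 3)*(l + 4)*(l - 1)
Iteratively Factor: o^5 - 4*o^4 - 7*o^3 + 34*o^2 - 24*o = (o)*(o^4 - 4*o^3 - 7*o^2 + 34*o - 24) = o*(o - 4)*(o^3 - 7*o + 6) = o*(o - 4)*(o + 3)*(o^2 - 3*o + 2) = o*(o - 4)*(o - 2)*(o + 3)*(o - 1)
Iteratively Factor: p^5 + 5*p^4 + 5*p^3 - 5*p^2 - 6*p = (p + 2)*(p^4 + 3*p^3 - p^2 - 3*p) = (p - 1)*(p + 2)*(p^3 + 4*p^2 + 3*p) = p*(p - 1)*(p + 2)*(p^2 + 4*p + 3) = p*(p - 1)*(p + 1)*(p + 2)*(p + 3)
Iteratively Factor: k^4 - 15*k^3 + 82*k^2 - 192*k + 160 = (k - 4)*(k^3 - 11*k^2 + 38*k - 40) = (k - 4)*(k - 2)*(k^2 - 9*k + 20) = (k - 4)^2*(k - 2)*(k - 5)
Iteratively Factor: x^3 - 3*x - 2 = (x - 2)*(x^2 + 2*x + 1) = (x - 2)*(x + 1)*(x + 1)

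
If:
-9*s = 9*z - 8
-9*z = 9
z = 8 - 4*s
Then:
No Solution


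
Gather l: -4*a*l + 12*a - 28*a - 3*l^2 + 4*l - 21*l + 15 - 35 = -16*a - 3*l^2 + l*(-4*a - 17) - 20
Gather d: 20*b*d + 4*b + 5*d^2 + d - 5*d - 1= 4*b + 5*d^2 + d*(20*b - 4) - 1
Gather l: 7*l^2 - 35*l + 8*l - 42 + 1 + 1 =7*l^2 - 27*l - 40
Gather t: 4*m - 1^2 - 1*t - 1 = 4*m - t - 2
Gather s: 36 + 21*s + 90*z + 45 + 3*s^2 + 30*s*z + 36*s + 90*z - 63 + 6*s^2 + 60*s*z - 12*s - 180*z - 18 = 9*s^2 + s*(90*z + 45)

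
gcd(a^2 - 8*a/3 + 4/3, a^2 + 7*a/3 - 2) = a - 2/3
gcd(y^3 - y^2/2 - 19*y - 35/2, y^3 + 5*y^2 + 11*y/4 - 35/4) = y + 7/2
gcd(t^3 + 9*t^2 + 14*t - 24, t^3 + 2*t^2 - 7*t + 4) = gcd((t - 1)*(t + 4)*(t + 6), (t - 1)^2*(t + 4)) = t^2 + 3*t - 4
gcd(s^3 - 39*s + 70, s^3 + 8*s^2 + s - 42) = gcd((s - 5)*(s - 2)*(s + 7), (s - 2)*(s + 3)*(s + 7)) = s^2 + 5*s - 14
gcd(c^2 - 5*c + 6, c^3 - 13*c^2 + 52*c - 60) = c - 2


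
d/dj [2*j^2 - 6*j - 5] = 4*j - 6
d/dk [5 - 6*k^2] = -12*k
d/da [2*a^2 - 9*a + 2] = 4*a - 9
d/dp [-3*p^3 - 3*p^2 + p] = -9*p^2 - 6*p + 1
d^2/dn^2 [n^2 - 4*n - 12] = 2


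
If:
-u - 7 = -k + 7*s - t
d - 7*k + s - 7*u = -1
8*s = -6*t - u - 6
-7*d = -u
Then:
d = u/7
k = 1/172 - 2449*u/2408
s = -631*u/2408 - 165/172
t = 55*u/301 + 12/43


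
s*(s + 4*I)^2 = s^3 + 8*I*s^2 - 16*s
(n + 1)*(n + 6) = n^2 + 7*n + 6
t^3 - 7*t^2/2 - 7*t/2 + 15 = (t - 3)*(t - 5/2)*(t + 2)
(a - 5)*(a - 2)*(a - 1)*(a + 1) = a^4 - 7*a^3 + 9*a^2 + 7*a - 10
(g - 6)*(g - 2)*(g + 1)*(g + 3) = g^4 - 4*g^3 - 17*g^2 + 24*g + 36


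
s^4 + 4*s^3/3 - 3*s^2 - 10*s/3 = s*(s - 5/3)*(s + 1)*(s + 2)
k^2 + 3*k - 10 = (k - 2)*(k + 5)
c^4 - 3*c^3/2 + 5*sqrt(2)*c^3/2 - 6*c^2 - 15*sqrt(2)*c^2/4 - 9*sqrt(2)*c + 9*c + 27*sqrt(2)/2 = (c - 3/2)*(c - 3*sqrt(2)/2)*(c + sqrt(2))*(c + 3*sqrt(2))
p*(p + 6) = p^2 + 6*p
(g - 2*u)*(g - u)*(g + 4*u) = g^3 + g^2*u - 10*g*u^2 + 8*u^3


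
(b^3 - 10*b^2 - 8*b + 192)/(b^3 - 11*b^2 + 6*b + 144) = (b + 4)/(b + 3)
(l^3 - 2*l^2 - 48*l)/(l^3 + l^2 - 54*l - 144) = l/(l + 3)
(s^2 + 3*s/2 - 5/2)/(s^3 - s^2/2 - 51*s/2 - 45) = (s - 1)/(s^2 - 3*s - 18)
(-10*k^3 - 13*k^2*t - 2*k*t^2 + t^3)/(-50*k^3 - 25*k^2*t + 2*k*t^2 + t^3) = (k + t)/(5*k + t)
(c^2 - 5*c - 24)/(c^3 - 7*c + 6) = (c - 8)/(c^2 - 3*c + 2)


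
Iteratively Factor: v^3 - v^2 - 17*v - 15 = (v + 3)*(v^2 - 4*v - 5) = (v + 1)*(v + 3)*(v - 5)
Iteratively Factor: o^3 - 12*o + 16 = (o + 4)*(o^2 - 4*o + 4) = (o - 2)*(o + 4)*(o - 2)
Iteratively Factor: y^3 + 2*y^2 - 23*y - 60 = (y - 5)*(y^2 + 7*y + 12) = (y - 5)*(y + 4)*(y + 3)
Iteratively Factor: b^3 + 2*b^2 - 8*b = (b - 2)*(b^2 + 4*b) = (b - 2)*(b + 4)*(b)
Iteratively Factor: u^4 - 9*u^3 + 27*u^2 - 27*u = (u - 3)*(u^3 - 6*u^2 + 9*u) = (u - 3)^2*(u^2 - 3*u) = (u - 3)^3*(u)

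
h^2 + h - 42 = (h - 6)*(h + 7)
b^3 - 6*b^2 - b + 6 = (b - 6)*(b - 1)*(b + 1)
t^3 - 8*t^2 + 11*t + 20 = (t - 5)*(t - 4)*(t + 1)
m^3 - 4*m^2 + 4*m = m*(m - 2)^2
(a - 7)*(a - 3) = a^2 - 10*a + 21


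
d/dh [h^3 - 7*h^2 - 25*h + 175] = 3*h^2 - 14*h - 25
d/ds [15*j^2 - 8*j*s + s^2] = -8*j + 2*s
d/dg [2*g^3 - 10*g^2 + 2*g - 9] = 6*g^2 - 20*g + 2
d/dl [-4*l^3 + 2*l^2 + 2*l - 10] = -12*l^2 + 4*l + 2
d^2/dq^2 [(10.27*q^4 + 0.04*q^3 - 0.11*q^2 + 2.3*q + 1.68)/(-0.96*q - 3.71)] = (-56.788992*q^4 - 585.31584*q^3 - 1697.142468*q^2 - 3.303384*q + 16.314886)/(0.884736*q^3 + 10.257408*q^2 + 39.640608*q + 51.064811)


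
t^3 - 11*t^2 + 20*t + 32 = (t - 8)*(t - 4)*(t + 1)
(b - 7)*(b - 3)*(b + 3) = b^3 - 7*b^2 - 9*b + 63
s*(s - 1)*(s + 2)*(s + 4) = s^4 + 5*s^3 + 2*s^2 - 8*s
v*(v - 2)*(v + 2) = v^3 - 4*v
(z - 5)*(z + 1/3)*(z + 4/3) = z^3 - 10*z^2/3 - 71*z/9 - 20/9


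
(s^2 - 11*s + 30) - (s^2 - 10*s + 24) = 6 - s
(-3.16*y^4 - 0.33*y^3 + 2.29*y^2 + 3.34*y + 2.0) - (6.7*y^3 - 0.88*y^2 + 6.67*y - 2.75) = -3.16*y^4 - 7.03*y^3 + 3.17*y^2 - 3.33*y + 4.75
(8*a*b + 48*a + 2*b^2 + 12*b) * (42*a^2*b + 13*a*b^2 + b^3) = 336*a^3*b^2 + 2016*a^3*b + 188*a^2*b^3 + 1128*a^2*b^2 + 34*a*b^4 + 204*a*b^3 + 2*b^5 + 12*b^4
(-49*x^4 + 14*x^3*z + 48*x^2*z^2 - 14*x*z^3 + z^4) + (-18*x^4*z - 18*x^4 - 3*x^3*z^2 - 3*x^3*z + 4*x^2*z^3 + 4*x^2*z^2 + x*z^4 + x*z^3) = -18*x^4*z - 67*x^4 - 3*x^3*z^2 + 11*x^3*z + 4*x^2*z^3 + 52*x^2*z^2 + x*z^4 - 13*x*z^3 + z^4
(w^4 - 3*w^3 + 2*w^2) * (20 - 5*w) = -5*w^5 + 35*w^4 - 70*w^3 + 40*w^2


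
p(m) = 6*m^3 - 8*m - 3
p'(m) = 18*m^2 - 8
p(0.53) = -6.35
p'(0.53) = -2.94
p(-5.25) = -829.22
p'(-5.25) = 488.12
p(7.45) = 2418.36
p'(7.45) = 991.04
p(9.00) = 4299.00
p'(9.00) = 1450.00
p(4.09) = 374.79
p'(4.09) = 293.11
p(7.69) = 2664.02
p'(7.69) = 1056.45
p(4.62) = 551.71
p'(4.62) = 376.20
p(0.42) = -5.92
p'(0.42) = -4.82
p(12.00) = 10269.00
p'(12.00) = 2584.00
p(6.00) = 1245.00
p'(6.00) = 640.00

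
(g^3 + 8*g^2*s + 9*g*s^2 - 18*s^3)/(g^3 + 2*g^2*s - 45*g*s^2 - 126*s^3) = (-g + s)/(-g + 7*s)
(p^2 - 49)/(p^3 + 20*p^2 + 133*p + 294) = (p - 7)/(p^2 + 13*p + 42)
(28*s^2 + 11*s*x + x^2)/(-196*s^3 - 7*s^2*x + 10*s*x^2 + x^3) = (4*s + x)/(-28*s^2 + 3*s*x + x^2)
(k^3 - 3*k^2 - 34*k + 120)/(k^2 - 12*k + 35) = (k^2 + 2*k - 24)/(k - 7)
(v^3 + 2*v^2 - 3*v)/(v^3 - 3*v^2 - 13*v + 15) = v/(v - 5)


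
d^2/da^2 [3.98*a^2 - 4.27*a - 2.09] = 7.96000000000000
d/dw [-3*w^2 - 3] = -6*w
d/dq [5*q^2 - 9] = 10*q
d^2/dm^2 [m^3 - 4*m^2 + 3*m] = 6*m - 8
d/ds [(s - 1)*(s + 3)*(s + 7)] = 3*s^2 + 18*s + 11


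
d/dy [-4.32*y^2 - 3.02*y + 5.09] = -8.64*y - 3.02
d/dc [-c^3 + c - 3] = 1 - 3*c^2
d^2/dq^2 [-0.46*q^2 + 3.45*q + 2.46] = -0.920000000000000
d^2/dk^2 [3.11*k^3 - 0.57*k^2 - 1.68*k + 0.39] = 18.66*k - 1.14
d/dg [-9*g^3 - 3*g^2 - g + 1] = -27*g^2 - 6*g - 1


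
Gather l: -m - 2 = -m - 2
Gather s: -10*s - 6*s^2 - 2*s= -6*s^2 - 12*s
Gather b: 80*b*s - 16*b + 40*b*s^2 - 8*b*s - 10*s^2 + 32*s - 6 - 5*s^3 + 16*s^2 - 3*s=b*(40*s^2 + 72*s - 16) - 5*s^3 + 6*s^2 + 29*s - 6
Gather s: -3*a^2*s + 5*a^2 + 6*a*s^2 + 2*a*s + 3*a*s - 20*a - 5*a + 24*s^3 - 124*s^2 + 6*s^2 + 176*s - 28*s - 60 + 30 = 5*a^2 - 25*a + 24*s^3 + s^2*(6*a - 118) + s*(-3*a^2 + 5*a + 148) - 30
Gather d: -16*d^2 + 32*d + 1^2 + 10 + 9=-16*d^2 + 32*d + 20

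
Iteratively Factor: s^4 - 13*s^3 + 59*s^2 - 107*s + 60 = (s - 3)*(s^3 - 10*s^2 + 29*s - 20) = (s - 3)*(s - 1)*(s^2 - 9*s + 20) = (s - 5)*(s - 3)*(s - 1)*(s - 4)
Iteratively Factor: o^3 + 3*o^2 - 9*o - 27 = (o - 3)*(o^2 + 6*o + 9) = (o - 3)*(o + 3)*(o + 3)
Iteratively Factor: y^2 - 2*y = (y - 2)*(y)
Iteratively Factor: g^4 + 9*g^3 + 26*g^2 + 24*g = (g)*(g^3 + 9*g^2 + 26*g + 24) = g*(g + 2)*(g^2 + 7*g + 12) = g*(g + 2)*(g + 4)*(g + 3)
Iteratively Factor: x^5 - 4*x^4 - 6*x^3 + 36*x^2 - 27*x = (x)*(x^4 - 4*x^3 - 6*x^2 + 36*x - 27) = x*(x + 3)*(x^3 - 7*x^2 + 15*x - 9) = x*(x - 3)*(x + 3)*(x^2 - 4*x + 3) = x*(x - 3)^2*(x + 3)*(x - 1)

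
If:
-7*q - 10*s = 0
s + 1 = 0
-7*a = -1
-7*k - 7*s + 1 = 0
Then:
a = 1/7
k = 8/7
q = 10/7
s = -1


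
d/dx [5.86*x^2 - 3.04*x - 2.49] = 11.72*x - 3.04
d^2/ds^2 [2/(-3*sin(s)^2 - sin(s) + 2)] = 2*(36*sin(s)^3 - 27*sin(s)^2 - 2*sin(s) - 14)/((sin(s) + 1)^2*(3*sin(s) - 2)^3)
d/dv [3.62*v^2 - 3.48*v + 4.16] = 7.24*v - 3.48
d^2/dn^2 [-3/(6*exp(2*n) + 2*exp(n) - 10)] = 3*(-2*(6*exp(n) + 1)^2*exp(n) + (12*exp(n) + 1)*(3*exp(2*n) + exp(n) - 5))*exp(n)/(2*(3*exp(2*n) + exp(n) - 5)^3)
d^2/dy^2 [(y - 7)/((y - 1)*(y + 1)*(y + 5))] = 2*(3*y^5 - 27*y^4 - 254*y^3 - 474*y^2 + 75*y - 187)/(y^9 + 15*y^8 + 72*y^7 + 80*y^6 - 222*y^5 - 330*y^4 + 224*y^3 + 360*y^2 - 75*y - 125)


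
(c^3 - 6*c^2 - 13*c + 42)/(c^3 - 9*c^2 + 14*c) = (c + 3)/c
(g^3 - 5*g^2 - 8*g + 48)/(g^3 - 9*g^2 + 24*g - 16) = (g + 3)/(g - 1)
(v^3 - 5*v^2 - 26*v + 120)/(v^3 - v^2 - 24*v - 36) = (v^2 + v - 20)/(v^2 + 5*v + 6)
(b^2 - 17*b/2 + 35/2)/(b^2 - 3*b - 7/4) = 2*(b - 5)/(2*b + 1)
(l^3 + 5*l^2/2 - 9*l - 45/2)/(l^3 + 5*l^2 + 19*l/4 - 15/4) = 2*(l - 3)/(2*l - 1)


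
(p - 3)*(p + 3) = p^2 - 9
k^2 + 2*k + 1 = (k + 1)^2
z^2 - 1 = (z - 1)*(z + 1)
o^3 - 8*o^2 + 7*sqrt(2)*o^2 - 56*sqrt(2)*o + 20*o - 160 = (o - 8)*(o + 2*sqrt(2))*(o + 5*sqrt(2))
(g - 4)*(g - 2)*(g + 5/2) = g^3 - 7*g^2/2 - 7*g + 20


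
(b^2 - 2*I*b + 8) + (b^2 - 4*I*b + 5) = 2*b^2 - 6*I*b + 13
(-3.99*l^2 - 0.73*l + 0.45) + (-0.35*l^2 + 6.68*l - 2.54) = -4.34*l^2 + 5.95*l - 2.09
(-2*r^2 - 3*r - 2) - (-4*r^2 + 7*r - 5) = 2*r^2 - 10*r + 3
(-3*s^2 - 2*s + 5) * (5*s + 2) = -15*s^3 - 16*s^2 + 21*s + 10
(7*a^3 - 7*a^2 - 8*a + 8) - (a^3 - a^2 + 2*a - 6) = 6*a^3 - 6*a^2 - 10*a + 14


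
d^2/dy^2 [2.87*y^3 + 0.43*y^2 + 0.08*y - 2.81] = 17.22*y + 0.86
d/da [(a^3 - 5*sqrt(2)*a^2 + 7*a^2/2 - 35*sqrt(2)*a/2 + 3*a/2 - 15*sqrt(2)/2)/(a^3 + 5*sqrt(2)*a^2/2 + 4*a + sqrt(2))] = (-14*a^4 + 30*sqrt(2)*a^4 + 20*a^3 + 140*sqrt(2)*a^3 + 7*sqrt(2)*a^2 + 406*a^2 + 28*sqrt(2)*a + 220*a - 140 + 126*sqrt(2))/(2*(2*a^6 + 10*sqrt(2)*a^5 + 41*a^4 + 44*sqrt(2)*a^3 + 52*a^2 + 16*sqrt(2)*a + 4))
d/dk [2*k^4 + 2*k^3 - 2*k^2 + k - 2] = 8*k^3 + 6*k^2 - 4*k + 1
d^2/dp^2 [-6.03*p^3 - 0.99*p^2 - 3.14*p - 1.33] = -36.18*p - 1.98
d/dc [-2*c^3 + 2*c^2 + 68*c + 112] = -6*c^2 + 4*c + 68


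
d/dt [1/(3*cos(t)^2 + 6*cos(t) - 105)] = 2*(cos(t) + 1)*sin(t)/(3*(cos(t)^2 + 2*cos(t) - 35)^2)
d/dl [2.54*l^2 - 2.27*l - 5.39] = 5.08*l - 2.27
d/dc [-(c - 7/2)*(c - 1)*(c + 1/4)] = -3*c^2 + 17*c/2 - 19/8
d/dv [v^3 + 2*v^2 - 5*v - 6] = 3*v^2 + 4*v - 5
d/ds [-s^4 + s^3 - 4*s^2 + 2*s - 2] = -4*s^3 + 3*s^2 - 8*s + 2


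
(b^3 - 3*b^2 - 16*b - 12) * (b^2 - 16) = b^5 - 3*b^4 - 32*b^3 + 36*b^2 + 256*b + 192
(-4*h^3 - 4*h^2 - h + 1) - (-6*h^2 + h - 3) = -4*h^3 + 2*h^2 - 2*h + 4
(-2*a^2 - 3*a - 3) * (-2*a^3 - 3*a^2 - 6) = 4*a^5 + 12*a^4 + 15*a^3 + 21*a^2 + 18*a + 18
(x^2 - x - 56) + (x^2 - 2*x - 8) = 2*x^2 - 3*x - 64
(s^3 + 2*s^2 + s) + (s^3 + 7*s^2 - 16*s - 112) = 2*s^3 + 9*s^2 - 15*s - 112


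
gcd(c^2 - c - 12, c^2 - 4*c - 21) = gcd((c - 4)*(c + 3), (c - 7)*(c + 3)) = c + 3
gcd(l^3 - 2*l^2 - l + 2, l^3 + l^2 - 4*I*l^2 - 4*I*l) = l + 1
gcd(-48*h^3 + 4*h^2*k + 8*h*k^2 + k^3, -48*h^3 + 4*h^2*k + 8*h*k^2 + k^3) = 48*h^3 - 4*h^2*k - 8*h*k^2 - k^3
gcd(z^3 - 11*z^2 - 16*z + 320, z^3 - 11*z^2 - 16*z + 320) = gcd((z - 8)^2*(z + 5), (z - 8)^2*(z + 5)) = z^3 - 11*z^2 - 16*z + 320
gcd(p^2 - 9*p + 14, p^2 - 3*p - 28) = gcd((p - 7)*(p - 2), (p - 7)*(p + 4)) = p - 7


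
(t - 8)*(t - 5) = t^2 - 13*t + 40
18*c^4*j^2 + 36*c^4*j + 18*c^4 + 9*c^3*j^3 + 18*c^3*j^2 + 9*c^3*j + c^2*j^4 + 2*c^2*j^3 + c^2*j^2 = (3*c + j)*(6*c + j)*(c*j + c)^2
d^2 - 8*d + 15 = (d - 5)*(d - 3)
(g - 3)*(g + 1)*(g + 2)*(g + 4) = g^4 + 4*g^3 - 7*g^2 - 34*g - 24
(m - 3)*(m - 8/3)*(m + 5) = m^3 - 2*m^2/3 - 61*m/3 + 40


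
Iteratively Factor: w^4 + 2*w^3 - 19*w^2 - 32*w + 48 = (w + 4)*(w^3 - 2*w^2 - 11*w + 12) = (w - 4)*(w + 4)*(w^2 + 2*w - 3) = (w - 4)*(w - 1)*(w + 4)*(w + 3)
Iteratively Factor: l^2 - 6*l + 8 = (l - 2)*(l - 4)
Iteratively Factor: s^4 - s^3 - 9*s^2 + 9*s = (s + 3)*(s^3 - 4*s^2 + 3*s) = (s - 1)*(s + 3)*(s^2 - 3*s) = s*(s - 1)*(s + 3)*(s - 3)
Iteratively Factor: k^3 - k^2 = (k)*(k^2 - k) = k*(k - 1)*(k)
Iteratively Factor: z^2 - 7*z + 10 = (z - 2)*(z - 5)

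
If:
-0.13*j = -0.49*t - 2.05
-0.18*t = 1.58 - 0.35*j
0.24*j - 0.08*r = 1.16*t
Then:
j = 2.74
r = 58.35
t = -3.46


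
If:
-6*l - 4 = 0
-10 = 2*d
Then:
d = -5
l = -2/3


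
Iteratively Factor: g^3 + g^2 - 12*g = (g)*(g^2 + g - 12) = g*(g - 3)*(g + 4)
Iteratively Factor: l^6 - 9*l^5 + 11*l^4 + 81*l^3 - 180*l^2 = (l - 5)*(l^5 - 4*l^4 - 9*l^3 + 36*l^2) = l*(l - 5)*(l^4 - 4*l^3 - 9*l^2 + 36*l) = l*(l - 5)*(l - 4)*(l^3 - 9*l) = l^2*(l - 5)*(l - 4)*(l^2 - 9) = l^2*(l - 5)*(l - 4)*(l - 3)*(l + 3)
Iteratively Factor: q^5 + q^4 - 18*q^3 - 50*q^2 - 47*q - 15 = (q + 3)*(q^4 - 2*q^3 - 12*q^2 - 14*q - 5) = (q - 5)*(q + 3)*(q^3 + 3*q^2 + 3*q + 1) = (q - 5)*(q + 1)*(q + 3)*(q^2 + 2*q + 1) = (q - 5)*(q + 1)^2*(q + 3)*(q + 1)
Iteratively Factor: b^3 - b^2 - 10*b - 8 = (b - 4)*(b^2 + 3*b + 2) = (b - 4)*(b + 2)*(b + 1)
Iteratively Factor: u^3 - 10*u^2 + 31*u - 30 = (u - 3)*(u^2 - 7*u + 10) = (u - 5)*(u - 3)*(u - 2)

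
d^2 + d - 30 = (d - 5)*(d + 6)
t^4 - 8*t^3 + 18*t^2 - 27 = (t - 3)^3*(t + 1)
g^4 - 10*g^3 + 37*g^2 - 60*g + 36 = (g - 3)^2*(g - 2)^2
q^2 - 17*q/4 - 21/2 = (q - 6)*(q + 7/4)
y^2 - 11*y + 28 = (y - 7)*(y - 4)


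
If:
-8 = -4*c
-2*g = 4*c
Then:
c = 2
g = -4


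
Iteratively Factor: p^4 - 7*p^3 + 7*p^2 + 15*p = (p)*(p^3 - 7*p^2 + 7*p + 15) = p*(p - 5)*(p^2 - 2*p - 3) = p*(p - 5)*(p - 3)*(p + 1)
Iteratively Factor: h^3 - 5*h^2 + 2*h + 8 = (h + 1)*(h^2 - 6*h + 8) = (h - 4)*(h + 1)*(h - 2)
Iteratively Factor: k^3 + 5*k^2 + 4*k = (k + 1)*(k^2 + 4*k) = (k + 1)*(k + 4)*(k)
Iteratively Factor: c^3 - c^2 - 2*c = (c - 2)*(c^2 + c) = c*(c - 2)*(c + 1)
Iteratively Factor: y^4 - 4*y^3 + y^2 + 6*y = (y + 1)*(y^3 - 5*y^2 + 6*y) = (y - 2)*(y + 1)*(y^2 - 3*y) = y*(y - 2)*(y + 1)*(y - 3)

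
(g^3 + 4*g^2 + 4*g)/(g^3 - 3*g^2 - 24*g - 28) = g/(g - 7)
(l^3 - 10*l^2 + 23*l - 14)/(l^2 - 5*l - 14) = (l^2 - 3*l + 2)/(l + 2)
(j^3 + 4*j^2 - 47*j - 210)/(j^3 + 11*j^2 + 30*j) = (j - 7)/j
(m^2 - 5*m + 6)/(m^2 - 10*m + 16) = (m - 3)/(m - 8)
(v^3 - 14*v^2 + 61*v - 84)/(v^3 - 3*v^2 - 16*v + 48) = (v - 7)/(v + 4)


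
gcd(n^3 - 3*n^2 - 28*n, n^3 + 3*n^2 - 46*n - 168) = n^2 - 3*n - 28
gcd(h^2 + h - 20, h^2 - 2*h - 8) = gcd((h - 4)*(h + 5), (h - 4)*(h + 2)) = h - 4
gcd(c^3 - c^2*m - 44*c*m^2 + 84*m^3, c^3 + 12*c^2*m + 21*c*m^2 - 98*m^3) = c^2 + 5*c*m - 14*m^2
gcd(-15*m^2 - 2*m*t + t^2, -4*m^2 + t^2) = 1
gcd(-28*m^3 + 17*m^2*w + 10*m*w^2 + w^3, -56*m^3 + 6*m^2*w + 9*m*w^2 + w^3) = 28*m^2 + 11*m*w + w^2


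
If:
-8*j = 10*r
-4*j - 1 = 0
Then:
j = -1/4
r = 1/5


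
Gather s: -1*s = -s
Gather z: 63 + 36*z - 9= 36*z + 54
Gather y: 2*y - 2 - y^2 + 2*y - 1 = -y^2 + 4*y - 3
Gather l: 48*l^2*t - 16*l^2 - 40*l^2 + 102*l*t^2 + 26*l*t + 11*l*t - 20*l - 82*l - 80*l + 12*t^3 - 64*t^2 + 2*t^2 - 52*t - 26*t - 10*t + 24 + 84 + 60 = l^2*(48*t - 56) + l*(102*t^2 + 37*t - 182) + 12*t^3 - 62*t^2 - 88*t + 168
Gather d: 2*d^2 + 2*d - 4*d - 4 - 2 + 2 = 2*d^2 - 2*d - 4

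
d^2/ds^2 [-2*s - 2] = 0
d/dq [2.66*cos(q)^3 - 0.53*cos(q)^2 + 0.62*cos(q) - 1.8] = (-7.98*cos(q)^2 + 1.06*cos(q) - 0.62)*sin(q)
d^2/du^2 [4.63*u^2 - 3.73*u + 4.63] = 9.26000000000000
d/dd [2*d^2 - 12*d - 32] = 4*d - 12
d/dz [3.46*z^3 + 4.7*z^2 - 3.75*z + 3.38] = 10.38*z^2 + 9.4*z - 3.75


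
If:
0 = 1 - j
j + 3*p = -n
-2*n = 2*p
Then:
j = 1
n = 1/2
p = -1/2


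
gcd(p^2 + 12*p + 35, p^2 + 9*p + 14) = p + 7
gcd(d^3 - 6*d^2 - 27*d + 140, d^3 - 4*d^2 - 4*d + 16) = d - 4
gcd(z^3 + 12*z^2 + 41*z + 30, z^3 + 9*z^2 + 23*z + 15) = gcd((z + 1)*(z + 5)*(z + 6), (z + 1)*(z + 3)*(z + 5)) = z^2 + 6*z + 5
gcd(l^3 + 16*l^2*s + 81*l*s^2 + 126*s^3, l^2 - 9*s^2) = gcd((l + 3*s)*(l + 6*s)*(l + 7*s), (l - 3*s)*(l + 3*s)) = l + 3*s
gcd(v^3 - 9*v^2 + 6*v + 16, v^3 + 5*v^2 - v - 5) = v + 1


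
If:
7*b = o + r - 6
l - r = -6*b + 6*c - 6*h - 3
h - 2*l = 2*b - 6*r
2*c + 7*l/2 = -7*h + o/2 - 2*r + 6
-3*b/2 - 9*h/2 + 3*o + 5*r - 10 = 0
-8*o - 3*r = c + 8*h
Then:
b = -130072/195243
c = -68765/130162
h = -138974/195243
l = 389467/130162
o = 401/906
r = 116359/130162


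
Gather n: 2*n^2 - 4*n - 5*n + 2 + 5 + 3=2*n^2 - 9*n + 10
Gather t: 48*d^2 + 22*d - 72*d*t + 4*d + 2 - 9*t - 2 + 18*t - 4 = 48*d^2 + 26*d + t*(9 - 72*d) - 4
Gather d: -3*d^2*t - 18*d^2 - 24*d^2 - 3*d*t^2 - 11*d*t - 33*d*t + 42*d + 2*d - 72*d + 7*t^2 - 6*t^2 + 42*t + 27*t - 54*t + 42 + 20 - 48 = d^2*(-3*t - 42) + d*(-3*t^2 - 44*t - 28) + t^2 + 15*t + 14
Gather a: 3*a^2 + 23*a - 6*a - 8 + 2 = 3*a^2 + 17*a - 6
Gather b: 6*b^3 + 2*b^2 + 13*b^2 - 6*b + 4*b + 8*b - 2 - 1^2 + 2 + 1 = 6*b^3 + 15*b^2 + 6*b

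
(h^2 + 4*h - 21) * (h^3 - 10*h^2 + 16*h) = h^5 - 6*h^4 - 45*h^3 + 274*h^2 - 336*h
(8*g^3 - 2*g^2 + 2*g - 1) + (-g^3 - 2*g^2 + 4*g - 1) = 7*g^3 - 4*g^2 + 6*g - 2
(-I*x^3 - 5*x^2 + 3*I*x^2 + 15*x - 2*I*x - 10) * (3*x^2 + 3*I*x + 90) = -3*I*x^5 - 12*x^4 + 9*I*x^4 + 36*x^3 - 111*I*x^3 - 474*x^2 + 315*I*x^2 + 1350*x - 210*I*x - 900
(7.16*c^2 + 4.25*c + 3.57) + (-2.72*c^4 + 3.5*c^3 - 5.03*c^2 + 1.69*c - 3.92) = -2.72*c^4 + 3.5*c^3 + 2.13*c^2 + 5.94*c - 0.35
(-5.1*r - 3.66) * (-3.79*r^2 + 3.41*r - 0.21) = 19.329*r^3 - 3.5196*r^2 - 11.4096*r + 0.7686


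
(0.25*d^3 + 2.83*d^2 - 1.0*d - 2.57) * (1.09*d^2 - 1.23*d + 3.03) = 0.2725*d^5 + 2.7772*d^4 - 3.8134*d^3 + 7.0036*d^2 + 0.1311*d - 7.7871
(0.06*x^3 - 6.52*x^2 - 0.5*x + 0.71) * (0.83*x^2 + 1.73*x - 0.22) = 0.0498*x^5 - 5.3078*x^4 - 11.7078*x^3 + 1.1587*x^2 + 1.3383*x - 0.1562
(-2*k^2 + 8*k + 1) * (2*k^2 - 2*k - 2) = -4*k^4 + 20*k^3 - 10*k^2 - 18*k - 2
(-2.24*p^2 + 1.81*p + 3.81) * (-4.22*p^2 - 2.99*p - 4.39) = 9.4528*p^4 - 0.940599999999998*p^3 - 11.6565*p^2 - 19.3378*p - 16.7259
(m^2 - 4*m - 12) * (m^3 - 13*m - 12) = m^5 - 4*m^4 - 25*m^3 + 40*m^2 + 204*m + 144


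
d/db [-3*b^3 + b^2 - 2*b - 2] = -9*b^2 + 2*b - 2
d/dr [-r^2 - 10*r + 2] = -2*r - 10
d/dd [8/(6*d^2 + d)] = 8*(-12*d - 1)/(d^2*(6*d + 1)^2)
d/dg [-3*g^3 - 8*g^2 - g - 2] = -9*g^2 - 16*g - 1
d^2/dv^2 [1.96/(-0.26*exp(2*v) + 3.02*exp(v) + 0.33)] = (1.96*(0.52*exp(v) - 3.02)*(1.04*exp(v) - 6.04)*exp(v) + (2.0384*exp(v) - 5.9192)*(-0.26*exp(2*v) + 3.02*exp(v) + 0.33))*exp(v)/(-0.26*exp(2*v) + 3.02*exp(v) + 0.33)^3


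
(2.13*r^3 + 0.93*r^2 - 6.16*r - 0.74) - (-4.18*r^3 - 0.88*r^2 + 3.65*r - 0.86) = 6.31*r^3 + 1.81*r^2 - 9.81*r + 0.12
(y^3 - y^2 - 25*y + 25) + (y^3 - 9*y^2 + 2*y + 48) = 2*y^3 - 10*y^2 - 23*y + 73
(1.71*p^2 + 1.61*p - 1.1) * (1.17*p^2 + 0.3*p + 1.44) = 2.0007*p^4 + 2.3967*p^3 + 1.6584*p^2 + 1.9884*p - 1.584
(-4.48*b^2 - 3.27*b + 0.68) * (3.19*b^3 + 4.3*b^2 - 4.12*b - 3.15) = -14.2912*b^5 - 29.6953*b^4 + 6.5658*b^3 + 30.5084*b^2 + 7.4989*b - 2.142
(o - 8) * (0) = 0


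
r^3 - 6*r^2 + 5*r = r*(r - 5)*(r - 1)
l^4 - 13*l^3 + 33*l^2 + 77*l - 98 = (l - 7)^2*(l - 1)*(l + 2)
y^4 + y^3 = y^3*(y + 1)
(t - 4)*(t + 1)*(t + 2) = t^3 - t^2 - 10*t - 8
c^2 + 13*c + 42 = (c + 6)*(c + 7)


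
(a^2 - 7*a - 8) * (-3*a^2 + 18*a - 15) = -3*a^4 + 39*a^3 - 117*a^2 - 39*a + 120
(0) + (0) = 0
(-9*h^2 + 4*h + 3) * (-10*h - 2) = 90*h^3 - 22*h^2 - 38*h - 6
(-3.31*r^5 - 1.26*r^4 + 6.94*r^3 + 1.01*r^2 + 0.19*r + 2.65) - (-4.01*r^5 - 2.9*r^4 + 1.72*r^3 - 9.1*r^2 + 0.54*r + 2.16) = 0.7*r^5 + 1.64*r^4 + 5.22*r^3 + 10.11*r^2 - 0.35*r + 0.49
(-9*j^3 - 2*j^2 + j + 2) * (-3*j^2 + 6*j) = 27*j^5 - 48*j^4 - 15*j^3 + 12*j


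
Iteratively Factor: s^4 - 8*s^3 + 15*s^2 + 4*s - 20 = (s - 2)*(s^3 - 6*s^2 + 3*s + 10) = (s - 5)*(s - 2)*(s^2 - s - 2) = (s - 5)*(s - 2)*(s + 1)*(s - 2)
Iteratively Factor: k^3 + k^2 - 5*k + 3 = (k - 1)*(k^2 + 2*k - 3) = (k - 1)^2*(k + 3)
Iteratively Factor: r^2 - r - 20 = (r - 5)*(r + 4)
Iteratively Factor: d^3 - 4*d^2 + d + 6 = (d + 1)*(d^2 - 5*d + 6) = (d - 2)*(d + 1)*(d - 3)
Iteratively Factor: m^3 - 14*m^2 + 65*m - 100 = (m - 5)*(m^2 - 9*m + 20) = (m - 5)*(m - 4)*(m - 5)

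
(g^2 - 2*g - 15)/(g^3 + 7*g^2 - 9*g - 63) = (g - 5)/(g^2 + 4*g - 21)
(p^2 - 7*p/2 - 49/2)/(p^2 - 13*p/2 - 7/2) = (2*p + 7)/(2*p + 1)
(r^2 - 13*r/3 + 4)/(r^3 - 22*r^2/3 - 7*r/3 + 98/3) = (3*r^2 - 13*r + 12)/(3*r^3 - 22*r^2 - 7*r + 98)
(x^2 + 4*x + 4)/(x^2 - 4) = (x + 2)/(x - 2)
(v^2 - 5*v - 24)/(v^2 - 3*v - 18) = (v - 8)/(v - 6)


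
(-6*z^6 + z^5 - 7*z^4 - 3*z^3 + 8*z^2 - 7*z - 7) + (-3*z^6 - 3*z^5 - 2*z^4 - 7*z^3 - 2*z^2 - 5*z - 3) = -9*z^6 - 2*z^5 - 9*z^4 - 10*z^3 + 6*z^2 - 12*z - 10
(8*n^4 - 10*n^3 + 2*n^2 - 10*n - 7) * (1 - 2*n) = -16*n^5 + 28*n^4 - 14*n^3 + 22*n^2 + 4*n - 7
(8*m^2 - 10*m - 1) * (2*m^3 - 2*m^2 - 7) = 16*m^5 - 36*m^4 + 18*m^3 - 54*m^2 + 70*m + 7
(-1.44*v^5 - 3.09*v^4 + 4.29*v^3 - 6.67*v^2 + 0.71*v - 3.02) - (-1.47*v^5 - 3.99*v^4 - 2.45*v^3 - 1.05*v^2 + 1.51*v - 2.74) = 0.03*v^5 + 0.9*v^4 + 6.74*v^3 - 5.62*v^2 - 0.8*v - 0.28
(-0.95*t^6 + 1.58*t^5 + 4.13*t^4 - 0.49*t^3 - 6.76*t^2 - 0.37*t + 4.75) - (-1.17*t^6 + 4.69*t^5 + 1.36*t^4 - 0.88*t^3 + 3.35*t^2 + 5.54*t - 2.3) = 0.22*t^6 - 3.11*t^5 + 2.77*t^4 + 0.39*t^3 - 10.11*t^2 - 5.91*t + 7.05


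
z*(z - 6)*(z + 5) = z^3 - z^2 - 30*z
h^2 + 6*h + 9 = (h + 3)^2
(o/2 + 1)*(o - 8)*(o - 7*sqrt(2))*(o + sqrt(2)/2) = o^4/2 - 13*sqrt(2)*o^3/4 - 3*o^3 - 23*o^2/2 + 39*sqrt(2)*o^2/2 + 21*o + 52*sqrt(2)*o + 56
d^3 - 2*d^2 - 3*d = d*(d - 3)*(d + 1)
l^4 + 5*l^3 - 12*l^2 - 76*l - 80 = (l - 4)*(l + 2)^2*(l + 5)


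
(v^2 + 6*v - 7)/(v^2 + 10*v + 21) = (v - 1)/(v + 3)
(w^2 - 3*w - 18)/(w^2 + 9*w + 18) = (w - 6)/(w + 6)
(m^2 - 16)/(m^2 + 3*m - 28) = (m + 4)/(m + 7)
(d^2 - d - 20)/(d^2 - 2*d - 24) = (d - 5)/(d - 6)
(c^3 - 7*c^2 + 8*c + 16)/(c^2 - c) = (c^3 - 7*c^2 + 8*c + 16)/(c*(c - 1))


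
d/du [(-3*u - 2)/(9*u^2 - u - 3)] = (-27*u^2 + 3*u + (3*u + 2)*(18*u - 1) + 9)/(-9*u^2 + u + 3)^2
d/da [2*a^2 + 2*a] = 4*a + 2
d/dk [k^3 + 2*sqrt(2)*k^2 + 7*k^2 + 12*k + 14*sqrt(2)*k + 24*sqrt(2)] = 3*k^2 + 4*sqrt(2)*k + 14*k + 12 + 14*sqrt(2)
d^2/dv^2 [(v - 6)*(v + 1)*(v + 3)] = 6*v - 4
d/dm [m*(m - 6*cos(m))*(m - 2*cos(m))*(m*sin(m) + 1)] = m^4*cos(m) + 4*m^3*sin(m) - 8*m^3*cos(2*m) + 8*m^2*sin(m) - 12*m^2*sin(2*m) + 3*m^2*cos(m) + 9*m^2*cos(3*m) + 3*m^2 + 6*m*sin(m) - 12*m*sin(2*m) + 6*m*sin(3*m) - 16*m*cos(m) + 6*cos(2*m) + 6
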